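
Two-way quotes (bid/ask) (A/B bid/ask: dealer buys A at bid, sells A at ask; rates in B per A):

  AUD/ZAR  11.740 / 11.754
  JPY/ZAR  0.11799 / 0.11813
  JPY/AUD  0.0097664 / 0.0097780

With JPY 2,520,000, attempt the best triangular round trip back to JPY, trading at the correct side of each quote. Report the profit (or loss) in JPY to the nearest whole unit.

Best loop JPY → ZAR → AUD → JPY:
JPY 2,520,000 × 0.11799 (sell JPY at bid) = ZAR 297,334.80
ZAR 297,334.80 ÷ 11.754 (buy AUD at ask) = AUD 25,296.48
AUD 25,296.48 ÷ 0.0097780 (buy JPY at ask) = JPY 2,587,081

Net profit: JPY 67,081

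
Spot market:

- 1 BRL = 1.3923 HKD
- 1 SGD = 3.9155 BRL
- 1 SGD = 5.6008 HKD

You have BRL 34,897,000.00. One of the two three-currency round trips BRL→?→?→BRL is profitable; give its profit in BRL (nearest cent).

Profit: BRL 955,389.56

Profitable loop is BRL → SGD → HKD → BRL:
BRL 34,897,000.00 ÷ 3.9155 = SGD 8,912,527.14
SGD 8,912,527.14 × 5.6008 = HKD 49,917,281.98
HKD 49,917,281.98 ÷ 1.3923 = BRL 35,852,389.56
Profit = BRL 35,852,389.56 − BRL 34,897,000.00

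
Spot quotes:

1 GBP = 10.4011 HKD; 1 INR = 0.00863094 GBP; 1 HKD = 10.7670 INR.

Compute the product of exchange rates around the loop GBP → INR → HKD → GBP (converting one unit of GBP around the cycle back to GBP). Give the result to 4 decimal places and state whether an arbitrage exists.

1.0346 (arbitrage exists)

Around GBP → INR → HKD → GBP: 1 ÷ 0.00863094 ÷ 10.7670 ÷ 10.4011 = 1.034589
Product > 1; profitable direction is GBP → INR → HKD → GBP.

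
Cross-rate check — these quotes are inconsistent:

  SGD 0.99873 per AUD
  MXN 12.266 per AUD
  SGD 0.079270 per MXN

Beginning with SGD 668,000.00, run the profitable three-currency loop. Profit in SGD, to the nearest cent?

Profitable loop is SGD → MXN → AUD → SGD:
SGD 668,000.00 ÷ 0.079270 = MXN 8,426,895.42
MXN 8,426,895.42 ÷ 12.266 = AUD 687,012.51
AUD 687,012.51 × 0.99873 = SGD 686,140.00
Profit = SGD 686,140.00 − SGD 668,000.00

Profit: SGD 18,140.00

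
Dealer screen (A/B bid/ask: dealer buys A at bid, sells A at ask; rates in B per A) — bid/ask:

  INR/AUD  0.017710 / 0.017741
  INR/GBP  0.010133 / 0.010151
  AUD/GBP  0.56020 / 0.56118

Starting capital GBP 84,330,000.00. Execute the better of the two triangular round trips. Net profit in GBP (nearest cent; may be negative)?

Net profit: GBP 1,500,148.19

Best loop GBP → AUD → INR → GBP:
GBP 84,330,000.00 ÷ 0.56118 (buy AUD at ask) = AUD 150,272,639.79
AUD 150,272,639.79 ÷ 0.017741 (buy INR at ask) = INR 8,470,359,043.72
INR 8,470,359,043.72 × 0.010133 (sell INR at bid) = GBP 85,830,148.19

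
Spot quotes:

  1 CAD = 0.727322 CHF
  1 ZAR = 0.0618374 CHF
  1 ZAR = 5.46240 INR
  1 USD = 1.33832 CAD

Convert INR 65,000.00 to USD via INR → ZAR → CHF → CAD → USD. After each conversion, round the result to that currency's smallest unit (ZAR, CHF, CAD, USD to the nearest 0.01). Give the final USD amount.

INR 65,000.00 ÷ 5.46240 = ZAR 11,899.53
ZAR 11,899.53 × 0.0618374 = CHF 735.84
CHF 735.84 ÷ 0.727322 = CAD 1,011.71
CAD 1,011.71 ÷ 1.33832 = USD 755.96

USD 755.96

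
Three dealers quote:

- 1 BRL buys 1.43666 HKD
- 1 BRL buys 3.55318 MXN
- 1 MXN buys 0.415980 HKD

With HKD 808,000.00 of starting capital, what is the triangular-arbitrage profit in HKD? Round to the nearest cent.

Profit: HKD 23,279.40

Profitable loop is HKD → BRL → MXN → HKD:
HKD 808,000.00 ÷ 1.43666 = BRL 562,415.60
BRL 562,415.60 × 3.55318 = MXN 1,998,363.87
MXN 1,998,363.87 × 0.415980 = HKD 831,279.40
Profit = HKD 831,279.40 − HKD 808,000.00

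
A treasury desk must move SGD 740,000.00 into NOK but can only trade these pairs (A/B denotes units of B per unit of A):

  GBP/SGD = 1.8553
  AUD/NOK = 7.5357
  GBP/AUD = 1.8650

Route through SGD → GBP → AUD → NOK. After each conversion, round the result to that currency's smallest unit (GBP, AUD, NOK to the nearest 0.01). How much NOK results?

SGD 740,000.00 ÷ 1.8553 = GBP 398,857.33
GBP 398,857.33 × 1.8650 = AUD 743,868.92
AUD 743,868.92 × 7.5357 = NOK 5,605,573.02

NOK 5,605,573.02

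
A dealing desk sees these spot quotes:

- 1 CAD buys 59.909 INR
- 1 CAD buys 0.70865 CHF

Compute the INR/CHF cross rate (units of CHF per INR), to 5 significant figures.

1 INR ÷ 59.909 = 0.016692 CAD
0.016692 CAD × 0.70865 = 0.0118288 CHF

INR/CHF = 0.011829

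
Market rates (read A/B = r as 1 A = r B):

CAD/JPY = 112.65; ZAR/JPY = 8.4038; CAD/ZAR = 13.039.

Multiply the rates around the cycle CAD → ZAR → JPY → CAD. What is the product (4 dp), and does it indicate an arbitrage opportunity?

Around CAD → ZAR → JPY → CAD: 1 × 13.039 × 8.4038 ÷ 112.65 = 0.972722
Product < 1; profitable direction is CAD → JPY → ZAR → CAD.

0.9727 (arbitrage exists)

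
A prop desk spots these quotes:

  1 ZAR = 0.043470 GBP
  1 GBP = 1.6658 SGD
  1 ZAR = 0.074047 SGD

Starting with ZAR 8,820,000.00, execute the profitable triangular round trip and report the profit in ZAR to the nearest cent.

Profitable loop is ZAR → SGD → GBP → ZAR:
ZAR 8,820,000.00 × 0.074047 = SGD 653,094.54
SGD 653,094.54 ÷ 1.6658 = GBP 392,060.60
GBP 392,060.60 ÷ 0.043470 = ZAR 9,019,107.33
Profit = ZAR 9,019,107.33 − ZAR 8,820,000.00

Profit: ZAR 199,107.33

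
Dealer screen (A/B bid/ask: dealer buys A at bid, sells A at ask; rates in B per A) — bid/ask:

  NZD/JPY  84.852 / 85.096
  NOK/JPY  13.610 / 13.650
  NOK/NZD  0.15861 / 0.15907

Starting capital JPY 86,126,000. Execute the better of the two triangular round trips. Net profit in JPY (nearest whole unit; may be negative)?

Best loop JPY → NZD → NOK → JPY:
JPY 86,126,000 ÷ 85.096 (buy NZD at ask) = NZD 1,012,103.98
NZD 1,012,103.98 ÷ 0.15907 (buy NOK at ask) = NOK 6,362,632.66
NOK 6,362,632.66 × 13.610 (sell NOK at bid) = JPY 86,595,430

Net profit: JPY 469,430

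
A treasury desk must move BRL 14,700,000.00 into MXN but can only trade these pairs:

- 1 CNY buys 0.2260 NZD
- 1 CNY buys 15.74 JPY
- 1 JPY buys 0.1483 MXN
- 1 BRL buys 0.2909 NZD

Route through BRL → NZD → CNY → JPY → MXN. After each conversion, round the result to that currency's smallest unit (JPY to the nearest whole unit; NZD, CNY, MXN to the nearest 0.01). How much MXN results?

BRL 14,700,000.00 × 0.2909 = NZD 4,276,230.00
NZD 4,276,230.00 ÷ 0.2260 = CNY 18,921,371.68
CNY 18,921,371.68 × 15.74 = JPY 297,822,390
JPY 297,822,390 × 0.1483 = MXN 44,167,060.44

MXN 44,167,060.44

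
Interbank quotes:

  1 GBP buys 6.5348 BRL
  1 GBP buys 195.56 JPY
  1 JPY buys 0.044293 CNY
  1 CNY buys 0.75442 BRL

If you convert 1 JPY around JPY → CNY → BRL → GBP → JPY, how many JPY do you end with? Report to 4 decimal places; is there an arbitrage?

1.0000 (no arbitrage)

Around JPY → CNY → BRL → GBP → JPY: 1 × 0.044293 × 0.75442 ÷ 6.5348 × 195.56 = 0.999991
Product ≈ 1 (deviation 0.001%, within rounding noise).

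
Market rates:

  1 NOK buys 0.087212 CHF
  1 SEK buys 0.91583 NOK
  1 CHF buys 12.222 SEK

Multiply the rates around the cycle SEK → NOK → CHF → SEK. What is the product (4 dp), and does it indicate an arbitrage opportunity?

Around SEK → NOK → CHF → SEK: 1 × 0.91583 × 0.087212 × 12.222 = 0.976188
Product < 1; profitable direction is SEK → CHF → NOK → SEK.

0.9762 (arbitrage exists)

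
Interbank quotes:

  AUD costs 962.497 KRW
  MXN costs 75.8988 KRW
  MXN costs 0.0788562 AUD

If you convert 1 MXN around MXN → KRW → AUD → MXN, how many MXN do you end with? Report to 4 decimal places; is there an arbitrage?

Around MXN → KRW → AUD → MXN: 1 × 75.8988 ÷ 962.497 ÷ 0.0788562 = 0.999999
Product ≈ 1 (deviation 0.000%, within rounding noise).

1.0000 (no arbitrage)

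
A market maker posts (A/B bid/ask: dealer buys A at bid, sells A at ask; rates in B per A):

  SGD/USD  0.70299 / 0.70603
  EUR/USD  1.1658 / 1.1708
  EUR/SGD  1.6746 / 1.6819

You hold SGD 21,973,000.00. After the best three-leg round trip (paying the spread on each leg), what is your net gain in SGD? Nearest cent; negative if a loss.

Net profit: SGD 120,619.80

Best loop SGD → USD → EUR → SGD:
SGD 21,973,000.00 × 0.70299 (sell SGD at bid) = USD 15,446,799.27
USD 15,446,799.27 ÷ 1.1708 (buy EUR at ask) = EUR 13,193,371.43
EUR 13,193,371.43 × 1.6746 (sell EUR at bid) = SGD 22,093,619.80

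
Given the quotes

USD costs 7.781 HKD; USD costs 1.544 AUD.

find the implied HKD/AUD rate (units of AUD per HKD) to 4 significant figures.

HKD/AUD = 0.1984

1 HKD ÷ 7.781 = 0.128518 USD
0.128518 USD × 1.544 = 0.198432 AUD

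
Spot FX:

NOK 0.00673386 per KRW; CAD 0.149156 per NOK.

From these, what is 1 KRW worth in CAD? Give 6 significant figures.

KRW/CAD = 0.00100440

1 KRW × 0.00673386 = 0.00673386 NOK
0.00673386 NOK × 0.149156 = 0.0010044 CAD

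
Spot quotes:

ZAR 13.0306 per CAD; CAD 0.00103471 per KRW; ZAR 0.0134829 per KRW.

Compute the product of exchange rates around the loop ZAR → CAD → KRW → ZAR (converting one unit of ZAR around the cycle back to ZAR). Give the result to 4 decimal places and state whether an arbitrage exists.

1.0000 (no arbitrage)

Around ZAR → CAD → KRW → ZAR: 1 ÷ 13.0306 ÷ 0.00103471 × 0.0134829 = 1.000001
Product ≈ 1 (deviation 0.000%, within rounding noise).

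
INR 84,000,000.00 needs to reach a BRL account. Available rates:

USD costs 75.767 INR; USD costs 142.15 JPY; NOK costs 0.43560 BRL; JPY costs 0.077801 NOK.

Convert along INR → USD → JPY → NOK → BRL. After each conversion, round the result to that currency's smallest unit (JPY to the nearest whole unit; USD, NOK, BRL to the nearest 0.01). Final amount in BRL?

INR 84,000,000.00 ÷ 75.767 = USD 1,108,662.08
USD 1,108,662.08 × 142.15 = JPY 157,596,315
JPY 157,596,315 × 0.077801 = NOK 12,261,150.90
NOK 12,261,150.90 × 0.43560 = BRL 5,340,957.33

BRL 5,340,957.33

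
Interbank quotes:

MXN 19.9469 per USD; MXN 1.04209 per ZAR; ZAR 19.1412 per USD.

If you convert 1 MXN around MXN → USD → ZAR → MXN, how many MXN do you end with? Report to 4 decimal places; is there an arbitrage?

Around MXN → USD → ZAR → MXN: 1 ÷ 19.9469 × 19.1412 × 1.04209 = 0.999998
Product ≈ 1 (deviation 0.000%, within rounding noise).

1.0000 (no arbitrage)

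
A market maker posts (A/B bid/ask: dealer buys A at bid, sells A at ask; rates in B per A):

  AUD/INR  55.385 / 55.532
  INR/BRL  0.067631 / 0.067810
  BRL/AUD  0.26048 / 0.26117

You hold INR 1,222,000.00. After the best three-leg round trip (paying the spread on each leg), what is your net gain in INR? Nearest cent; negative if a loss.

Best loop INR → AUD → BRL → INR:
INR 1,222,000.00 ÷ 55.532 (buy AUD at ask) = AUD 22,005.33
AUD 22,005.33 ÷ 0.26117 (buy BRL at ask) = BRL 84,256.73
BRL 84,256.73 ÷ 0.067810 (buy INR at ask) = INR 1,242,541.37

Net profit: INR 20,541.37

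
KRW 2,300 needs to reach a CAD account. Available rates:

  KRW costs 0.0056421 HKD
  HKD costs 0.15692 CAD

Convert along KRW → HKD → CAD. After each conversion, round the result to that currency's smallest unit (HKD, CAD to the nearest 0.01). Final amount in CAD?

KRW 2,300 × 0.0056421 = HKD 12.98
HKD 12.98 × 0.15692 = CAD 2.04

CAD 2.04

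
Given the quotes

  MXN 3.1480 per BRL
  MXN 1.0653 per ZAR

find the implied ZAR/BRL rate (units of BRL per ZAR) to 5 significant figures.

1 ZAR × 1.0653 = 1.0653 MXN
1.0653 MXN ÷ 3.1480 = 0.338405 BRL

ZAR/BRL = 0.33841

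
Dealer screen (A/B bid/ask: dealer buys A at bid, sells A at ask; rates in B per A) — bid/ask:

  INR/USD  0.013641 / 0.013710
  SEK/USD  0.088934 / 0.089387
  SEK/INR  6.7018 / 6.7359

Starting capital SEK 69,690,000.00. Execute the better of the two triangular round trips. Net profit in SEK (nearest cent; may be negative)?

Net profit: SEK 1,584,433.61

Best loop SEK → INR → USD → SEK:
SEK 69,690,000.00 × 6.7018 (sell SEK at bid) = INR 467,048,442.00
INR 467,048,442.00 × 0.013641 (sell INR at bid) = USD 6,371,007.80
USD 6,371,007.80 ÷ 0.089387 (buy SEK at ask) = SEK 71,274,433.61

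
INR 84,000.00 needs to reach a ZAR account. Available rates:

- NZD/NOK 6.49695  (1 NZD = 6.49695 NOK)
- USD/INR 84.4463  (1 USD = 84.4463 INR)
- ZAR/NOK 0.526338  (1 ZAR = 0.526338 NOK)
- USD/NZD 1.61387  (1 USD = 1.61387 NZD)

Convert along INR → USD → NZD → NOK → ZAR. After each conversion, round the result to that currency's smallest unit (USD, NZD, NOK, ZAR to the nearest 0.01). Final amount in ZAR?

ZAR 19,815.69

INR 84,000.00 ÷ 84.4463 = USD 994.71
USD 994.71 × 1.61387 = NZD 1,605.33
NZD 1,605.33 × 6.49695 = NOK 10,429.75
NOK 10,429.75 ÷ 0.526338 = ZAR 19,815.69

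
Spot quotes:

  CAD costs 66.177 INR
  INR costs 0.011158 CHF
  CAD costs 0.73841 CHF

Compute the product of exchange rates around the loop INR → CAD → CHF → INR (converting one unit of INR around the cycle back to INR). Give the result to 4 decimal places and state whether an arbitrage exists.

Around INR → CAD → CHF → INR: 1 ÷ 66.177 × 0.73841 ÷ 0.011158 = 1.000010
Product ≈ 1 (deviation 0.001%, within rounding noise).

1.0000 (no arbitrage)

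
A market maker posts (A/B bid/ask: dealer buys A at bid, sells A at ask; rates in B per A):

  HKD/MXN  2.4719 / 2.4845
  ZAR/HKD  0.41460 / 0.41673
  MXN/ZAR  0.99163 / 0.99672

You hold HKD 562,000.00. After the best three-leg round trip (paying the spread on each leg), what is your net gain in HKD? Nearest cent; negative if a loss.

Best loop HKD → MXN → ZAR → HKD:
HKD 562,000.00 × 2.4719 (sell HKD at bid) = MXN 1,389,207.80
MXN 1,389,207.80 × 0.99163 (sell MXN at bid) = ZAR 1,377,580.13
ZAR 1,377,580.13 × 0.41460 (sell ZAR at bid) = HKD 571,144.72

Net profit: HKD 9,144.72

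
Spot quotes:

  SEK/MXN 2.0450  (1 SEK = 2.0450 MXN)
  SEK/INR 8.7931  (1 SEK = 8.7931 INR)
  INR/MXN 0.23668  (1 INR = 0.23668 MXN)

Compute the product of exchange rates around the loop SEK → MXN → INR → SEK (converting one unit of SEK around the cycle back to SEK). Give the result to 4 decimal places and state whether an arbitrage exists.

0.9826 (arbitrage exists)

Around SEK → MXN → INR → SEK: 1 × 2.0450 ÷ 0.23668 ÷ 8.7931 = 0.982629
Product < 1; profitable direction is SEK → INR → MXN → SEK.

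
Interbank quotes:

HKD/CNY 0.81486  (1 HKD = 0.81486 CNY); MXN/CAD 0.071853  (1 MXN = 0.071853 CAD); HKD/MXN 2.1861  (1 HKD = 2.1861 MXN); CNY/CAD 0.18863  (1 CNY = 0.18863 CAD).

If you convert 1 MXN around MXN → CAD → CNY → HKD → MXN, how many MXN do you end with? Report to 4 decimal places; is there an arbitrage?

Around MXN → CAD → CNY → HKD → MXN: 1 × 0.071853 ÷ 0.18863 ÷ 0.81486 × 2.1861 = 1.021930
Product > 1; profitable direction is MXN → CAD → CNY → HKD → MXN.

1.0219 (arbitrage exists)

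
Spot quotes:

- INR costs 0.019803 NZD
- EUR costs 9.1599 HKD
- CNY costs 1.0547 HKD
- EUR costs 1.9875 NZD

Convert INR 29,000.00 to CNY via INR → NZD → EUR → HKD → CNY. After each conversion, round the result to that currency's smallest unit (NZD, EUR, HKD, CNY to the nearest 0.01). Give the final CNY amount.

CNY 2,509.48

INR 29,000.00 × 0.019803 = NZD 574.29
NZD 574.29 ÷ 1.9875 = EUR 288.95
EUR 288.95 × 9.1599 = HKD 2,646.75
HKD 2,646.75 ÷ 1.0547 = CNY 2,509.48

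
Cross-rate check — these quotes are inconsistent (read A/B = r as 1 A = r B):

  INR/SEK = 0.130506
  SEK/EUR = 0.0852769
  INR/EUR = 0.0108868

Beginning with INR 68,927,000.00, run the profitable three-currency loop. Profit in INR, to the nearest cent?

Profitable loop is INR → SEK → EUR → INR:
INR 68,927,000.00 × 0.130506 = SEK 8,995,387.06
SEK 8,995,387.06 × 0.0852769 = EUR 767,098.72
EUR 767,098.72 ÷ 0.0108868 = INR 70,461,358.98
Profit = INR 70,461,358.98 − INR 68,927,000.00

Profit: INR 1,534,358.98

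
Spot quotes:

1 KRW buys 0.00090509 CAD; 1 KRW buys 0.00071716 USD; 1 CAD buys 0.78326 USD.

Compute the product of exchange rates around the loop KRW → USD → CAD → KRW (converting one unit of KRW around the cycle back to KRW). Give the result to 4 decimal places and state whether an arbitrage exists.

Around KRW → USD → CAD → KRW: 1 × 0.00071716 ÷ 0.78326 ÷ 0.00090509 = 1.011622
Product > 1; profitable direction is KRW → USD → CAD → KRW.

1.0116 (arbitrage exists)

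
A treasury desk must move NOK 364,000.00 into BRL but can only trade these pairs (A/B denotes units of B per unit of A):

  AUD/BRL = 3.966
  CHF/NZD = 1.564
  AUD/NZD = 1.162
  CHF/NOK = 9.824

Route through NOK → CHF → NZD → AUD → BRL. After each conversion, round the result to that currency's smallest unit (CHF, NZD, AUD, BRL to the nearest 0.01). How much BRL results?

BRL 197,786.40

NOK 364,000.00 ÷ 9.824 = CHF 37,052.12
CHF 37,052.12 × 1.564 = NZD 57,949.52
NZD 57,949.52 ÷ 1.162 = AUD 49,870.50
AUD 49,870.50 × 3.966 = BRL 197,786.40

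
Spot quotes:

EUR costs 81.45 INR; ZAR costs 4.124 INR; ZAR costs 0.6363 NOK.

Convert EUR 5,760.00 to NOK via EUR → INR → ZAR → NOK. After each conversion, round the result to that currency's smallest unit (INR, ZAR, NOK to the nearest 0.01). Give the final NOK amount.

NOK 72,386.38

EUR 5,760.00 × 81.45 = INR 469,152.00
INR 469,152.00 ÷ 4.124 = ZAR 113,761.40
ZAR 113,761.40 × 0.6363 = NOK 72,386.38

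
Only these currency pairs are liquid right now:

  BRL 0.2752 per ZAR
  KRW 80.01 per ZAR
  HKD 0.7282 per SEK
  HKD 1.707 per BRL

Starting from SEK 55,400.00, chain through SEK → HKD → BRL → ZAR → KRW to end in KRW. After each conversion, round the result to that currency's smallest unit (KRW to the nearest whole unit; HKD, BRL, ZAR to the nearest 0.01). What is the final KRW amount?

SEK 55,400.00 × 0.7282 = HKD 40,342.28
HKD 40,342.28 ÷ 1.707 = BRL 23,633.44
BRL 23,633.44 ÷ 0.2752 = ZAR 85,877.33
ZAR 85,877.33 × 80.01 = KRW 6,871,045

KRW 6,871,045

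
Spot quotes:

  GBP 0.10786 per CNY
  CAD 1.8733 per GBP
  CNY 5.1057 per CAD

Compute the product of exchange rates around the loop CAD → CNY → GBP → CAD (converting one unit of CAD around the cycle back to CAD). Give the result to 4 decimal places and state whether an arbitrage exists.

Around CAD → CNY → GBP → CAD: 1 × 5.1057 × 0.10786 × 1.8733 = 1.031628
Product > 1; profitable direction is CAD → CNY → GBP → CAD.

1.0316 (arbitrage exists)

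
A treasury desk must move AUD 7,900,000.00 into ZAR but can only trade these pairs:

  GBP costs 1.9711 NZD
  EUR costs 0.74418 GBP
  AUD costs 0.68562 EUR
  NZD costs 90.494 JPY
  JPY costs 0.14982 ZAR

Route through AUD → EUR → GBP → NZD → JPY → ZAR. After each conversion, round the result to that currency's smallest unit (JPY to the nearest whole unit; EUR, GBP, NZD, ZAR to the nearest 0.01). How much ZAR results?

AUD 7,900,000.00 × 0.68562 = EUR 5,416,398.00
EUR 5,416,398.00 × 0.74418 = GBP 4,030,775.06
GBP 4,030,775.06 × 1.9711 = NZD 7,945,060.72
NZD 7,945,060.72 × 90.494 = JPY 718,980,325
JPY 718,980,325 × 0.14982 = ZAR 107,717,632.29

ZAR 107,717,632.29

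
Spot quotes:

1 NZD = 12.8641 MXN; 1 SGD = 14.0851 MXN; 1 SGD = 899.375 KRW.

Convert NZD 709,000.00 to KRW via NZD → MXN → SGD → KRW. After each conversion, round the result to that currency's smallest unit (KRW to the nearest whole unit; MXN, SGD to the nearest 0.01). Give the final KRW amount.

KRW 582,380,091

NZD 709,000.00 × 12.8641 = MXN 9,120,646.90
MXN 9,120,646.90 ÷ 14.0851 = SGD 647,538.67
SGD 647,538.67 × 899.375 = KRW 582,380,091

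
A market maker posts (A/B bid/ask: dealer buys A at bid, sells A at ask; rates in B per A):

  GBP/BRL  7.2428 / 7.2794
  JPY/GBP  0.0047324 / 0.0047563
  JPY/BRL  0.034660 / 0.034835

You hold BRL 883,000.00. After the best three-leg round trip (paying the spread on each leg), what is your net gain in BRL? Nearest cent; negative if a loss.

Best loop BRL → GBP → JPY → BRL:
BRL 883,000.00 ÷ 7.2794 (buy GBP at ask) = GBP 121,301.21
GBP 121,301.21 ÷ 0.0047563 (buy JPY at ask) = JPY 25,503,271
JPY 25,503,271 × 0.034660 (sell JPY at bid) = BRL 883,943.36

Net profit: BRL 943.36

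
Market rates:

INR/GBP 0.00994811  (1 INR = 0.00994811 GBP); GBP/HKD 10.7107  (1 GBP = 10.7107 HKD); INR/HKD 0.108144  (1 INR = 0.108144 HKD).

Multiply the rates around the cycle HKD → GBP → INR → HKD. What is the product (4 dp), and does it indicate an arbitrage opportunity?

1.0149 (arbitrage exists)

Around HKD → GBP → INR → HKD: 1 ÷ 10.7107 ÷ 0.00994811 × 0.108144 = 1.014948
Product > 1; profitable direction is HKD → GBP → INR → HKD.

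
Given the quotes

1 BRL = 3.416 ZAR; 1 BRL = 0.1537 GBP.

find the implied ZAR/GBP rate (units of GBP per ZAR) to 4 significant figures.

ZAR/GBP = 0.04499

1 ZAR ÷ 3.416 = 0.29274 BRL
0.29274 BRL × 0.1537 = 0.0449941 GBP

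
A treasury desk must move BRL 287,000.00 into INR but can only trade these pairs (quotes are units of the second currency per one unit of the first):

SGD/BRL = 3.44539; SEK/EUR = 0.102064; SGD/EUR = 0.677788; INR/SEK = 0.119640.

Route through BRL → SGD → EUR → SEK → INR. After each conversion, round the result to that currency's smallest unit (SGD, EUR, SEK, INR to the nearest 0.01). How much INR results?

BRL 287,000.00 ÷ 3.44539 = SGD 83,299.71
SGD 83,299.71 × 0.677788 = EUR 56,459.54
EUR 56,459.54 ÷ 0.102064 = SEK 553,177.81
SEK 553,177.81 ÷ 0.119640 = INR 4,623,686.14

INR 4,623,686.14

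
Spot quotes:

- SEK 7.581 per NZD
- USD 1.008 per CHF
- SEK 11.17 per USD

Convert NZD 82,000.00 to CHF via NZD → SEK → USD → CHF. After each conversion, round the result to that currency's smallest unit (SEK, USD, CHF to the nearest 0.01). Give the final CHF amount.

NZD 82,000.00 × 7.581 = SEK 621,642.00
SEK 621,642.00 ÷ 11.17 = USD 55,652.82
USD 55,652.82 ÷ 1.008 = CHF 55,211.13

CHF 55,211.13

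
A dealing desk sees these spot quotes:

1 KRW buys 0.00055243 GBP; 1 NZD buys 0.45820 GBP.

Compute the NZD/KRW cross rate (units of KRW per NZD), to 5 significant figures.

NZD/KRW = 829.43

1 NZD × 0.45820 = 0.4582 GBP
0.4582 GBP ÷ 0.00055243 = 829.426 KRW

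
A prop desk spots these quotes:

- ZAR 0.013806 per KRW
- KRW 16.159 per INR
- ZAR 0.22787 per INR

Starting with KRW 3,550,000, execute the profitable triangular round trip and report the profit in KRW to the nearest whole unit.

Profit: KRW 76,045

Profitable loop is KRW → INR → ZAR → KRW:
KRW 3,550,000 ÷ 16.159 = INR 219,691.81
INR 219,691.81 × 0.22787 = ZAR 50,061.17
ZAR 50,061.17 ÷ 0.013806 = KRW 3,626,045
Profit = KRW 3,626,045 − KRW 3,550,000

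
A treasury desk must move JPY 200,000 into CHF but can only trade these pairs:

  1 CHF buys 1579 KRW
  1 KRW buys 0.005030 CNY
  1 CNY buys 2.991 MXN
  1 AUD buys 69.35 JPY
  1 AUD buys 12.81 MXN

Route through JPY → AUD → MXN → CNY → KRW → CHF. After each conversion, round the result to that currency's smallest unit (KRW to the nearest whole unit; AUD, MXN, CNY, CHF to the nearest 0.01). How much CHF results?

JPY 200,000 ÷ 69.35 = AUD 2,883.92
AUD 2,883.92 × 12.81 = MXN 36,943.02
MXN 36,943.02 ÷ 2.991 = CNY 12,351.39
CNY 12,351.39 ÷ 0.005030 = KRW 2,455,545
KRW 2,455,545 ÷ 1579 = CHF 1,555.13

CHF 1,555.13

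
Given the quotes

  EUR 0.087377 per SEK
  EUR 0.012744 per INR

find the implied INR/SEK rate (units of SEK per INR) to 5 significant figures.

INR/SEK = 0.14585

1 INR × 0.012744 = 0.012744 EUR
0.012744 EUR ÷ 0.087377 = 0.145851 SEK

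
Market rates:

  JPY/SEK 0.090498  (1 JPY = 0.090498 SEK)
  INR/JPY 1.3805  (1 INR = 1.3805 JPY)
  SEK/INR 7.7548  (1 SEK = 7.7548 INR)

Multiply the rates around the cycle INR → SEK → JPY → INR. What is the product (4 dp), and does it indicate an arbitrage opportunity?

1.0322 (arbitrage exists)

Around INR → SEK → JPY → INR: 1 ÷ 7.7548 ÷ 0.090498 ÷ 1.3805 = 1.032177
Product > 1; profitable direction is INR → SEK → JPY → INR.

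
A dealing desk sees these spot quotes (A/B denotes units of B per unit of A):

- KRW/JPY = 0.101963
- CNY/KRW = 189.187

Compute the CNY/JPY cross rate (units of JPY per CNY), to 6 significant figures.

1 CNY × 189.187 = 189.187 KRW
189.187 KRW × 0.101963 = 19.2901 JPY

CNY/JPY = 19.2901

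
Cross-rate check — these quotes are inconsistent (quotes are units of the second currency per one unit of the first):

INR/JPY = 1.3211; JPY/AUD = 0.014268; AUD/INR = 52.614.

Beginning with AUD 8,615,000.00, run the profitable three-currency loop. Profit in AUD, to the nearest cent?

Profit: AUD 71,706.90

Profitable loop is AUD → JPY → INR → AUD:
AUD 8,615,000.00 ÷ 0.014268 = JPY 603,798,710
JPY 603,798,710 ÷ 1.3211 = INR 457,042,396.79
INR 457,042,396.79 ÷ 52.614 = AUD 8,686,706.90
Profit = AUD 8,686,706.90 − AUD 8,615,000.00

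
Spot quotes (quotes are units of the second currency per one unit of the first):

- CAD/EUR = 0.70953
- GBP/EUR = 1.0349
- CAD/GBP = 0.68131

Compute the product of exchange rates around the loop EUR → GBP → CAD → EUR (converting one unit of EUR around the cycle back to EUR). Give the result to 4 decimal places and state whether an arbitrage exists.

Around EUR → GBP → CAD → EUR: 1 ÷ 1.0349 ÷ 0.68131 × 0.70953 = 1.006300
Product > 1; profitable direction is EUR → GBP → CAD → EUR.

1.0063 (arbitrage exists)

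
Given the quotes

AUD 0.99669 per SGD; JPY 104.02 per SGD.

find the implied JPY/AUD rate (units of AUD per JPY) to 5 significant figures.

JPY/AUD = 0.0095817

1 JPY ÷ 104.02 = 0.00961354 SGD
0.00961354 SGD × 0.99669 = 0.00958172 AUD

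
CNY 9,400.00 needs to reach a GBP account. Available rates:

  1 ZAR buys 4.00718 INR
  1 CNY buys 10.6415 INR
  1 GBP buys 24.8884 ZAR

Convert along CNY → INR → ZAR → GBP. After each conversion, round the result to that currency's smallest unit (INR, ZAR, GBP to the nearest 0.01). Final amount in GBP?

CNY 9,400.00 × 10.6415 = INR 100,030.10
INR 100,030.10 ÷ 4.00718 = ZAR 24,962.72
ZAR 24,962.72 ÷ 24.8884 = GBP 1,002.99

GBP 1,002.99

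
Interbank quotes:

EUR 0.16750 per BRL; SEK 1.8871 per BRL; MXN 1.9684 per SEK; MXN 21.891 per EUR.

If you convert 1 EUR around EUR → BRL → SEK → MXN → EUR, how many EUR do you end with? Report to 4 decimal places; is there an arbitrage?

1.0130 (arbitrage exists)

Around EUR → BRL → SEK → MXN → EUR: 1 ÷ 0.16750 × 1.8871 × 1.9684 ÷ 21.891 = 1.013043
Product > 1; profitable direction is EUR → BRL → SEK → MXN → EUR.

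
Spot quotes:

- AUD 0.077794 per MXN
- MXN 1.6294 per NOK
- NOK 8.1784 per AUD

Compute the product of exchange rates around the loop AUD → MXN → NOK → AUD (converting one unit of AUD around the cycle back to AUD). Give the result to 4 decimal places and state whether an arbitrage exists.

0.9646 (arbitrage exists)

Around AUD → MXN → NOK → AUD: 1 ÷ 0.077794 ÷ 1.6294 ÷ 8.1784 = 0.964623
Product < 1; profitable direction is AUD → NOK → MXN → AUD.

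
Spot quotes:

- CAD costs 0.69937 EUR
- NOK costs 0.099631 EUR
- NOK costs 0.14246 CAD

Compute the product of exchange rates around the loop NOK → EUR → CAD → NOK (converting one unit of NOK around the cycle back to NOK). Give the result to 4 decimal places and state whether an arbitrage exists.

Around NOK → EUR → CAD → NOK: 1 × 0.099631 ÷ 0.69937 ÷ 0.14246 = 0.999987
Product ≈ 1 (deviation 0.001%, within rounding noise).

1.0000 (no arbitrage)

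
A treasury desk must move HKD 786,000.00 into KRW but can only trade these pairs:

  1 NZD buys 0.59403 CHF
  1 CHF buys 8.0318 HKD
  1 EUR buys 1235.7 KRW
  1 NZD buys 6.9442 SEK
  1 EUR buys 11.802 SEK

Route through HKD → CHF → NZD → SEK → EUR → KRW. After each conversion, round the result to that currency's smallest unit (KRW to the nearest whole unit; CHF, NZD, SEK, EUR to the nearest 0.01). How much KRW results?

KRW 119,779,070

HKD 786,000.00 ÷ 8.0318 = CHF 97,861.00
CHF 97,861.00 ÷ 0.59403 = NZD 164,740.84
NZD 164,740.84 × 6.9442 = SEK 1,143,993.34
SEK 1,143,993.34 ÷ 11.802 = EUR 96,932.16
EUR 96,932.16 × 1235.7 = KRW 119,779,070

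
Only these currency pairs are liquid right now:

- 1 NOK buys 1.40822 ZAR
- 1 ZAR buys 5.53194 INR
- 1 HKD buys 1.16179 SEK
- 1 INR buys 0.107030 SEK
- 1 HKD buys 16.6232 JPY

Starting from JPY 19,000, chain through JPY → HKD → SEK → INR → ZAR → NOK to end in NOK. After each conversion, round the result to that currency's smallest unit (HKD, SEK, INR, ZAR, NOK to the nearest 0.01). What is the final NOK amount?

NOK 1,592.62

JPY 19,000 ÷ 16.6232 = HKD 1,142.98
HKD 1,142.98 × 1.16179 = SEK 1,327.90
SEK 1,327.90 ÷ 0.107030 = INR 12,406.80
INR 12,406.80 ÷ 5.53194 = ZAR 2,242.76
ZAR 2,242.76 ÷ 1.40822 = NOK 1,592.62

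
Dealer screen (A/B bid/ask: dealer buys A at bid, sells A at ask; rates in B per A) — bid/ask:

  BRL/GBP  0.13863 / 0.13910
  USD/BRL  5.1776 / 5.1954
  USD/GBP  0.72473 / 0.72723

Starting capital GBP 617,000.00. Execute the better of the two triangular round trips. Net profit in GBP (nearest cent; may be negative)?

Best loop GBP → BRL → USD → GBP:
GBP 617,000.00 ÷ 0.13910 (buy BRL at ask) = BRL 4,435,657.80
BRL 4,435,657.80 ÷ 5.1954 (buy USD at ask) = USD 853,766.37
USD 853,766.37 × 0.72473 (sell USD at bid) = GBP 618,750.10

Net profit: GBP 1,750.10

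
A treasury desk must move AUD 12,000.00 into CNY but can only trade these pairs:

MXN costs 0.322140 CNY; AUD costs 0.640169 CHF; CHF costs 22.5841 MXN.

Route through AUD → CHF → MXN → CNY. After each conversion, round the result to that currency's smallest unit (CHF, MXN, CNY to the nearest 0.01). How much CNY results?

AUD 12,000.00 × 0.640169 = CHF 7,682.03
CHF 7,682.03 × 22.5841 = MXN 173,491.73
MXN 173,491.73 × 0.322140 = CNY 55,888.63

CNY 55,888.63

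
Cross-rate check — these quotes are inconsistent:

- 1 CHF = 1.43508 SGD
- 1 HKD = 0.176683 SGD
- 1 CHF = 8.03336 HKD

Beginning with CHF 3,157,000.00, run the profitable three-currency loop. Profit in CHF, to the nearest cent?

Profit: CHF 34,969.25

Profitable loop is CHF → SGD → HKD → CHF:
CHF 3,157,000.00 × 1.43508 = SGD 4,530,547.56
SGD 4,530,547.56 ÷ 0.176683 = HKD 25,642,238.13
HKD 25,642,238.13 ÷ 8.03336 = CHF 3,191,969.25
Profit = CHF 3,191,969.25 − CHF 3,157,000.00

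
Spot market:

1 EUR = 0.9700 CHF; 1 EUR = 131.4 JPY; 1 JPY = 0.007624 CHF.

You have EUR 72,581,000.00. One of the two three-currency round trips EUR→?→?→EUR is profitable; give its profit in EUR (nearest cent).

Profit: EUR 2,378,980.70

Profitable loop is EUR → JPY → CHF → EUR:
EUR 72,581,000.00 × 131.4 = JPY 9,537,143,400
JPY 9,537,143,400 × 0.007624 = CHF 72,711,181.28
CHF 72,711,181.28 ÷ 0.9700 = EUR 74,959,980.70
Profit = EUR 74,959,980.70 − EUR 72,581,000.00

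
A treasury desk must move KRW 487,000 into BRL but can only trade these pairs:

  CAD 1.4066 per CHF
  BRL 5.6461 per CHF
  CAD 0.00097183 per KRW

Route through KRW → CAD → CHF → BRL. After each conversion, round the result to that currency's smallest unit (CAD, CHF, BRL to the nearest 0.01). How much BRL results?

BRL 1,899.74

KRW 487,000 × 0.00097183 = CAD 473.28
CAD 473.28 ÷ 1.4066 = CHF 336.47
CHF 336.47 × 5.6461 = BRL 1,899.74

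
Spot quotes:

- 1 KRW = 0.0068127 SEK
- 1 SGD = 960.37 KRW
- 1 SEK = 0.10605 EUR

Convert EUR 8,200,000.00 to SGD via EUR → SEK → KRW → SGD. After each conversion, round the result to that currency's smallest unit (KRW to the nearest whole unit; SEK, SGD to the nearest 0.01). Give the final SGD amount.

SGD 11,818,036.57

EUR 8,200,000.00 ÷ 0.10605 = SEK 77,322,017.92
SEK 77,322,017.92 ÷ 0.0068127 = KRW 11,349,687,777
KRW 11,349,687,777 ÷ 960.37 = SGD 11,818,036.57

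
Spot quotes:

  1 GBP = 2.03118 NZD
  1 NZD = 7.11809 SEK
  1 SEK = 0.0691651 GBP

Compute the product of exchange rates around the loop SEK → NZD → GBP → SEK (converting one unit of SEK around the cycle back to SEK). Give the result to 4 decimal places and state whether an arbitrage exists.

1.0000 (no arbitrage)

Around SEK → NZD → GBP → SEK: 1 ÷ 7.11809 ÷ 2.03118 ÷ 0.0691651 = 1.000003
Product ≈ 1 (deviation 0.000%, within rounding noise).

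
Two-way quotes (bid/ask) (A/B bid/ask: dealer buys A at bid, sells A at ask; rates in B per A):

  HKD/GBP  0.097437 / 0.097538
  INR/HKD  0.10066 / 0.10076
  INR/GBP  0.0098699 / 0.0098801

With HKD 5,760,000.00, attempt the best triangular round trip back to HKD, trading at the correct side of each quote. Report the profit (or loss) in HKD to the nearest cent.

Best loop HKD → INR → GBP → HKD:
HKD 5,760,000.00 ÷ 0.10076 (buy INR at ask) = INR 57,165,541.88
INR 57,165,541.88 × 0.0098699 (sell INR at bid) = GBP 564,218.18
GBP 564,218.18 ÷ 0.097538 (buy HKD at ask) = HKD 5,784,598.64

Net profit: HKD 24,598.64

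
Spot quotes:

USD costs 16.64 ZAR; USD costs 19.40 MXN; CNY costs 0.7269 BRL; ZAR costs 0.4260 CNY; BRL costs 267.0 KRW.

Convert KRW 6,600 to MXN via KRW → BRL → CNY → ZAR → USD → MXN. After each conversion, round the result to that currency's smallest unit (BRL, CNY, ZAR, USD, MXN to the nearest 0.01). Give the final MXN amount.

MXN 93.12

KRW 6,600 ÷ 267.0 = BRL 24.72
BRL 24.72 ÷ 0.7269 = CNY 34.01
CNY 34.01 ÷ 0.4260 = ZAR 79.84
ZAR 79.84 ÷ 16.64 = USD 4.80
USD 4.80 × 19.40 = MXN 93.12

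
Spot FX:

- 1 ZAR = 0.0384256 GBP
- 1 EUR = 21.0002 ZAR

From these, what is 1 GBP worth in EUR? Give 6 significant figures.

GBP/EUR = 1.23924

1 GBP ÷ 0.0384256 = 26.0243 ZAR
26.0243 ZAR ÷ 21.0002 = 1.23924 EUR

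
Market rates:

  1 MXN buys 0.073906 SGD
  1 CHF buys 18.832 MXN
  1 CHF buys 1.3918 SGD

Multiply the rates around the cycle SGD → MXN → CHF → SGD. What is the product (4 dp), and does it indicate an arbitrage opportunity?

1.0000 (no arbitrage)

Around SGD → MXN → CHF → SGD: 1 ÷ 0.073906 ÷ 18.832 × 1.3918 = 1.000002
Product ≈ 1 (deviation 0.000%, within rounding noise).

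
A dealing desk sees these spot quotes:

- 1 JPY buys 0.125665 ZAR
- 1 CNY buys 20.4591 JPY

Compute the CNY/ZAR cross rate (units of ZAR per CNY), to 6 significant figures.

1 CNY × 20.4591 = 20.4591 JPY
20.4591 JPY × 0.125665 = 2.57099 ZAR

CNY/ZAR = 2.57099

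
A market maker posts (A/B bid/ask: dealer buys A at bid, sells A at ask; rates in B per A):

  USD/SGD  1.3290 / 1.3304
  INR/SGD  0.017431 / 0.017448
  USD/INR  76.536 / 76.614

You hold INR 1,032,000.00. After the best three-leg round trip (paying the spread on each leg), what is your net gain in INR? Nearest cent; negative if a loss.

Best loop INR → SGD → USD → INR:
INR 1,032,000.00 × 0.017431 (sell INR at bid) = SGD 17,988.79
SGD 17,988.79 ÷ 1.3304 (buy USD at ask) = USD 13,521.34
USD 13,521.34 × 76.536 (sell USD at bid) = INR 1,034,869.35

Net profit: INR 2,869.35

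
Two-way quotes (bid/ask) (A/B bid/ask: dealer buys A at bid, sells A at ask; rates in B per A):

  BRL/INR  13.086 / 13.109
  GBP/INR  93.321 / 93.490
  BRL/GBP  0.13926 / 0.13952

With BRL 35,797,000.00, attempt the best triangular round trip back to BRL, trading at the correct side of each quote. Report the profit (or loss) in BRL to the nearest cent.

Net profit: BRL 116,019.42

Best loop BRL → INR → GBP → BRL:
BRL 35,797,000.00 × 13.086 (sell BRL at bid) = INR 468,439,542.00
INR 468,439,542.00 ÷ 93.490 (buy GBP at ask) = GBP 5,010,584.47
GBP 5,010,584.47 ÷ 0.13952 (buy BRL at ask) = BRL 35,913,019.42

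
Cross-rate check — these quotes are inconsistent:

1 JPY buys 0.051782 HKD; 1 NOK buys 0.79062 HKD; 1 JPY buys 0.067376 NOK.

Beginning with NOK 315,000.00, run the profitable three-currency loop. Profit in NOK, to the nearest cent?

Profit: NOK 9,044.57

Profitable loop is NOK → HKD → JPY → NOK:
NOK 315,000.00 × 0.79062 = HKD 249,045.30
HKD 249,045.30 ÷ 0.051782 = JPY 4,809,496
JPY 4,809,496 × 0.067376 = NOK 324,044.57
Profit = NOK 324,044.57 − NOK 315,000.00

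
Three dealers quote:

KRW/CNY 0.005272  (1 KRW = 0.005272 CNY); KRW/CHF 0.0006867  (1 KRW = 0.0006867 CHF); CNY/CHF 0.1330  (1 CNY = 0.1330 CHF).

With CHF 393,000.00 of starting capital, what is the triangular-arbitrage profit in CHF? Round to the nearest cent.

Profitable loop is CHF → KRW → CNY → CHF:
CHF 393,000.00 ÷ 0.0006867 = KRW 572,302,315
KRW 572,302,315 × 0.005272 = CNY 3,017,177.81
CNY 3,017,177.81 × 0.1330 = CHF 401,284.65
Profit = CHF 401,284.65 − CHF 393,000.00

Profit: CHF 8,284.65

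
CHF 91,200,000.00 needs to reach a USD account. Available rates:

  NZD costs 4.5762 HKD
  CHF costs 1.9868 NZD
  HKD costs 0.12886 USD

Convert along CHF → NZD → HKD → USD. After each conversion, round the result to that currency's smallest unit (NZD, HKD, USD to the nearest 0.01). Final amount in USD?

CHF 91,200,000.00 × 1.9868 = NZD 181,196,160.00
NZD 181,196,160.00 × 4.5762 = HKD 829,189,867.39
HKD 829,189,867.39 × 0.12886 = USD 106,849,406.31

USD 106,849,406.31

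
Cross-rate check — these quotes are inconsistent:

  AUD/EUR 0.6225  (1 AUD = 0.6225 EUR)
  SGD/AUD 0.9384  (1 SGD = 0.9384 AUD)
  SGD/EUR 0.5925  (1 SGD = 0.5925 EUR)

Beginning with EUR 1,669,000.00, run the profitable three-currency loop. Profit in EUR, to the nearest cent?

Profit: EUR 23,845.55

Profitable loop is EUR → AUD → SGD → EUR:
EUR 1,669,000.00 ÷ 0.6225 = AUD 2,681,124.50
AUD 2,681,124.50 ÷ 0.9384 = SGD 2,857,123.29
SGD 2,857,123.29 × 0.5925 = EUR 1,692,845.55
Profit = EUR 1,692,845.55 − EUR 1,669,000.00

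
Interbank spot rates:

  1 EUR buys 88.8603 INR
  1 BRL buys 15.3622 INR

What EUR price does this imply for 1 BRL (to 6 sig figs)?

1 BRL × 15.3622 = 15.3622 INR
15.3622 INR ÷ 88.8603 = 0.17288 EUR

BRL/EUR = 0.172880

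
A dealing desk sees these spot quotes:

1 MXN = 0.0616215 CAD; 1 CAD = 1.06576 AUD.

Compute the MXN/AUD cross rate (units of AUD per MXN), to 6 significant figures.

1 MXN × 0.0616215 = 0.0616215 CAD
0.0616215 CAD × 1.06576 = 0.0656737 AUD

MXN/AUD = 0.0656737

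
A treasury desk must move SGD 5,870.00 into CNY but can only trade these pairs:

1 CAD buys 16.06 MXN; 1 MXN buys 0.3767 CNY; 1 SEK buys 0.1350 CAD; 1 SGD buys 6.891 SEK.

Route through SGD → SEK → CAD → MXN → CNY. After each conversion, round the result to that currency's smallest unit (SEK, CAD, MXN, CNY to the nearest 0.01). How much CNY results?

SGD 5,870.00 × 6.891 = SEK 40,450.17
SEK 40,450.17 × 0.1350 = CAD 5,460.77
CAD 5,460.77 × 16.06 = MXN 87,699.97
MXN 87,699.97 × 0.3767 = CNY 33,036.58

CNY 33,036.58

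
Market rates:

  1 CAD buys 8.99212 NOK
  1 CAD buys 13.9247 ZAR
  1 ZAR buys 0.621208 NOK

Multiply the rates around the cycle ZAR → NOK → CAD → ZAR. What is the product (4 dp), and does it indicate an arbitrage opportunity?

Around ZAR → NOK → CAD → ZAR: 1 × 0.621208 ÷ 8.99212 × 13.9247 = 0.961968
Product < 1; profitable direction is ZAR → CAD → NOK → ZAR.

0.9620 (arbitrage exists)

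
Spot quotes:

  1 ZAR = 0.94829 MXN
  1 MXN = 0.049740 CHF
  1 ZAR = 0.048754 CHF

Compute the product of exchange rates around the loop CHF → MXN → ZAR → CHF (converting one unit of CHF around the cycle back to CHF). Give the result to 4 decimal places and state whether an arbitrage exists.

Around CHF → MXN → ZAR → CHF: 1 ÷ 0.049740 ÷ 0.94829 × 0.048754 = 1.033626
Product > 1; profitable direction is CHF → MXN → ZAR → CHF.

1.0336 (arbitrage exists)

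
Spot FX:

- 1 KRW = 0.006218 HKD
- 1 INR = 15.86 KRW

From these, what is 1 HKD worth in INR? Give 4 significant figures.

HKD/INR = 10.14

1 HKD ÷ 0.006218 = 160.823 KRW
160.823 KRW ÷ 15.86 = 10.1402 INR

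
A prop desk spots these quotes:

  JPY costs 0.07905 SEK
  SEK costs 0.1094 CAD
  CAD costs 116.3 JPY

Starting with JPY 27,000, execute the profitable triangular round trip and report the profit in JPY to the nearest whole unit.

Profit: JPY 156

Profitable loop is JPY → SEK → CAD → JPY:
JPY 27,000 × 0.07905 = SEK 2,134.35
SEK 2,134.35 × 0.1094 = CAD 233.50
CAD 233.50 × 116.3 = JPY 27,156
Profit = JPY 27,156 − JPY 27,000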